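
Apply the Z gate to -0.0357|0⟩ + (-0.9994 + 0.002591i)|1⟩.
-0.0357|0⟩ + (0.9994 - 0.002591i)|1⟩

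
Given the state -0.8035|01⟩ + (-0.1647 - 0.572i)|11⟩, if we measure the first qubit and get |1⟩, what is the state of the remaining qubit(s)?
(-0.2767 - 0.961i)|1⟩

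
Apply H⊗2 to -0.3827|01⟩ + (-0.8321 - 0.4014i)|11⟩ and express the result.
(-0.6074 - 0.2007i)|00⟩ + (0.6074 + 0.2007i)|01⟩ + (0.2247 + 0.2007i)|10⟩ + (-0.2247 - 0.2007i)|11⟩

H⊗2 gives amp(|y⟩) = (1/2) Σ_x (−1)^(x·y) amp(|x⟩), where x·y is the number of positions in which both x and y have a 1.
|00⟩: (-0.3827 + (-0.8321 - 0.4014i))/2 = (-0.6074 - 0.2007i)
|01⟩: (0.3827 - (-0.8321 - 0.4014i))/2 = (0.6074 + 0.2007i)
|10⟩: (-0.3827 - (-0.8321 - 0.4014i))/2 = (0.2247 + 0.2007i)
|11⟩: (0.3827 + (-0.8321 - 0.4014i))/2 = (-0.2247 - 0.2007i)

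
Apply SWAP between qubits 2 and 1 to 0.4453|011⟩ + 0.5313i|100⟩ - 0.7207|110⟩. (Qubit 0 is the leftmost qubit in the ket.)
0.4453|011⟩ + 0.5313i|100⟩ - 0.7207|101⟩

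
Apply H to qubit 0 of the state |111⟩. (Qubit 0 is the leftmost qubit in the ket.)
1/√2|011⟩ - 1/√2|111⟩

H on qubit 0 mixes each pair of kets that differ only in qubit 0: amplitudes (a, b) of (|…0…⟩, |…1…⟩) become ((a + b)/√2, (a − b)/√2). Kets absent from the input have amplitude 0.
(|011⟩, |111⟩): (a, b) = (0, 1) → (1/√2, -1/√2)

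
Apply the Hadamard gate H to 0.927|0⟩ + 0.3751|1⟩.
0.9207|0⟩ + 0.3903|1⟩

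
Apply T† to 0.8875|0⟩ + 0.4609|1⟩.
0.8875|0⟩ + (0.3259 - 0.3259i)|1⟩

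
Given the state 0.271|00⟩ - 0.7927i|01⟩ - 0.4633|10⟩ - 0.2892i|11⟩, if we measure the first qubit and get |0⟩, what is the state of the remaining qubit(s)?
0.3235|0⟩ - 0.9462i|1⟩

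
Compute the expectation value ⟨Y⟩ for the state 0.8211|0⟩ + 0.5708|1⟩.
0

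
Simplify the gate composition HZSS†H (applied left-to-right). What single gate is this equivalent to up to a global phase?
X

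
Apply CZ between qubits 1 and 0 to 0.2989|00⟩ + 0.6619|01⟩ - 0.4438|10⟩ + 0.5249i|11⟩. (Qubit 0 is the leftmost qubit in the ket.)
0.2989|00⟩ + 0.6619|01⟩ - 0.4438|10⟩ - 0.5249i|11⟩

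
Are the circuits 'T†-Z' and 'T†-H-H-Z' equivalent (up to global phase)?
Yes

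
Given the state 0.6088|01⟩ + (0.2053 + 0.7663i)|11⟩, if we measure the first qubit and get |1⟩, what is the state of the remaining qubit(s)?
(0.2588 + 0.9659i)|1⟩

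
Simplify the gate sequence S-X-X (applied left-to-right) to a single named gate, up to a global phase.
S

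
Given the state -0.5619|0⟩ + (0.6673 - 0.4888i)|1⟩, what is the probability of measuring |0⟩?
0.3157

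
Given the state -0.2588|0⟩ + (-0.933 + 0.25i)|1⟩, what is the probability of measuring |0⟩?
0.06698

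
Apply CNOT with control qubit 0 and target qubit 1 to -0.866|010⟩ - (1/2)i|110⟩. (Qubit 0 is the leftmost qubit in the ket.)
-0.866|010⟩ - (1/2)i|100⟩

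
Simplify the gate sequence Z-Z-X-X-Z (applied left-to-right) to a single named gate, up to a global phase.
Z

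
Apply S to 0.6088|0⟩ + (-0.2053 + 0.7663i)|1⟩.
0.6088|0⟩ + (-0.7663 - 0.2053i)|1⟩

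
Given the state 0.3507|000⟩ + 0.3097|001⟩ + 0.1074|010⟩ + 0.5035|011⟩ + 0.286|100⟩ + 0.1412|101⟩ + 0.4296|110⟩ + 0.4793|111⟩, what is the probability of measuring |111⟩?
0.2297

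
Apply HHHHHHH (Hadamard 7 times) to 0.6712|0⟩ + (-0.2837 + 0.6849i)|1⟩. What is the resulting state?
(0.274 + 0.4843i)|0⟩ + (0.6752 - 0.4843i)|1⟩

H² = I, so H^7 = H: a single Hadamard. With (a, b) = (0.6712, (-0.2837 + 0.6849i)), H gives ((a + b)/√2, (a − b)/√2) = ((0.274 + 0.4843i), (0.6752 - 0.4843i)).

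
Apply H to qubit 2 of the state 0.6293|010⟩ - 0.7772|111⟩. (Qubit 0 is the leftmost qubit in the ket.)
0.445|010⟩ + 0.445|011⟩ - 0.5496|110⟩ + 0.5496|111⟩

H on qubit 2 mixes each pair of kets that differ only in qubit 2: amplitudes (a, b) of (|…0…⟩, |…1…⟩) become ((a + b)/√2, (a − b)/√2). Kets absent from the input have amplitude 0.
(|010⟩, |011⟩): (a, b) = (0.6293, 0) → (0.445, 0.445)
(|110⟩, |111⟩): (a, b) = (0, -0.7772) → (-0.5496, 0.5496)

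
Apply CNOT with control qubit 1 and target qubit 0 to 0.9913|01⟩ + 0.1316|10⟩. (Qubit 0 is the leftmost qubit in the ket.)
0.1316|10⟩ + 0.9913|11⟩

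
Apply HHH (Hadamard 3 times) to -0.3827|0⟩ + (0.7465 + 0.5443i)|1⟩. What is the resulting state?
(0.2572 + 0.3849i)|0⟩ + (-0.7985 - 0.3849i)|1⟩

H² = I, so H^3 = H: a single Hadamard. With (a, b) = (-0.3827, (0.7465 + 0.5443i)), H gives ((a + b)/√2, (a − b)/√2) = ((0.2572 + 0.3849i), (-0.7985 - 0.3849i)).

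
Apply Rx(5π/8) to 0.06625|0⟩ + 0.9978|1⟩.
(0.03681 - 0.8296i)|0⟩ + (0.5543 - 0.05508i)|1⟩

Rx(5π/8) = [[cos(θ/2), −i·sin(θ/2)], [−i·sin(θ/2), cos(θ/2)]]; θ = 5π/8, cos(θ/2) ≈ 0.55557, sin(θ/2) ≈ 0.83147.
With a = amp(|0⟩) = 0.06625 and b = amp(|1⟩) = 0.9978:
new amp(|0⟩) = (0.55557)·a + (-0.83147i)·b = (0.03681 - 0.8296i)
new amp(|1⟩) = (-0.83147i)·a + (0.55557)·b = (0.5543 - 0.05508i)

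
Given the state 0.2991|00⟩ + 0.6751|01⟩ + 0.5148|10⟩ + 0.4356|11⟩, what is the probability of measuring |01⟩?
0.4558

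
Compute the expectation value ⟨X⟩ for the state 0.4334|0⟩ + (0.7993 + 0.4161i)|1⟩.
0.6928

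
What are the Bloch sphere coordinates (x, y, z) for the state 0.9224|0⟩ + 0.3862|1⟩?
(0.7125, 0, 0.7017)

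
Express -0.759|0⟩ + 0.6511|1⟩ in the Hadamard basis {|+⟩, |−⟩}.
-0.0763|+⟩ - 0.9971|−⟩

With |ψ⟩ = α|0⟩ + β|1⟩, the Hadamard-basis coefficients are ⟨+|ψ⟩ = (α + β)/√2 and ⟨−|ψ⟩ = (α − β)/√2.
Here α = -0.759, β = 0.6511: (α + β)/√2 = -0.0763, (α − β)/√2 = -0.9971.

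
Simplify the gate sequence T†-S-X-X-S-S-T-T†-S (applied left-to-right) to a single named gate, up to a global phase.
T†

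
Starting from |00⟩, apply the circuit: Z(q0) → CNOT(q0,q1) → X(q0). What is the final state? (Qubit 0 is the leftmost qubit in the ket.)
|10⟩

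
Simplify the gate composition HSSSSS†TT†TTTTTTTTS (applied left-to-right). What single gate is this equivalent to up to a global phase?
H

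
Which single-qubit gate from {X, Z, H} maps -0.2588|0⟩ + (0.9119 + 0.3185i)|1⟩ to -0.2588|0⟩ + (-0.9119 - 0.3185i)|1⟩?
Z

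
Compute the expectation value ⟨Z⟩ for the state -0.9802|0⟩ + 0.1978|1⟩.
0.9217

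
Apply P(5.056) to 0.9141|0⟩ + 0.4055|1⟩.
0.9141|0⟩ + (0.1366 - 0.3818i)|1⟩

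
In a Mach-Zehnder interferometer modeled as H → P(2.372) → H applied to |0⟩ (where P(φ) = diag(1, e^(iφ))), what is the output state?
(0.1409 + 0.3479i)|0⟩ + (0.8591 - 0.3479i)|1⟩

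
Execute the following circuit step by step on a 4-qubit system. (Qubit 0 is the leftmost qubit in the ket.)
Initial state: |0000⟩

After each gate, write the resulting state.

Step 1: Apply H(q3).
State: 1/√2|0000⟩ + 1/√2|0001⟩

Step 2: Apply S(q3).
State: 1/√2|0000⟩ + (1/√2)i|0001⟩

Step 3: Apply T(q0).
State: 1/√2|0000⟩ + (1/√2)i|0001⟩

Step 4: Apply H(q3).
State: (1/2 + (1/2)i)|0000⟩ + (1/2 - (1/2)i)|0001⟩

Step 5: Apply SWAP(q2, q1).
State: (1/2 + (1/2)i)|0000⟩ + (1/2 - (1/2)i)|0001⟩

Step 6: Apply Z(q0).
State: (1/2 + (1/2)i)|0000⟩ + (1/2 - (1/2)i)|0001⟩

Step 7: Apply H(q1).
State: (1/√8 + (1/√8)i)|0000⟩ + (1/√8 - (1/√8)i)|0001⟩ + (1/√8 + (1/√8)i)|0100⟩ + (1/√8 - (1/√8)i)|0101⟩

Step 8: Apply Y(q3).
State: (-1/√8 - (1/√8)i)|0000⟩ + (-1/√8 + (1/√8)i)|0001⟩ + (-1/√8 - (1/√8)i)|0100⟩ + (-1/√8 + (1/√8)i)|0101⟩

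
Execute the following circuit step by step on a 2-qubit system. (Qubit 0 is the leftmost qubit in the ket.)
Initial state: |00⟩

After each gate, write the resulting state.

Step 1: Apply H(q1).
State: 1/√2|00⟩ + 1/√2|01⟩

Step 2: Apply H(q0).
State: 1/2|00⟩ + 1/2|01⟩ + 1/2|10⟩ + 1/2|11⟩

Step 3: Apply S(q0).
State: 1/2|00⟩ + 1/2|01⟩ + (1/2)i|10⟩ + (1/2)i|11⟩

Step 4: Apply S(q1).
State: 1/2|00⟩ + (1/2)i|01⟩ + (1/2)i|10⟩ - 1/2|11⟩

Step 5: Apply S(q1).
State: 1/2|00⟩ - 1/2|01⟩ + (1/2)i|10⟩ - (1/2)i|11⟩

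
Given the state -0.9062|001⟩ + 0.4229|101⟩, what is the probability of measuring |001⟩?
0.8212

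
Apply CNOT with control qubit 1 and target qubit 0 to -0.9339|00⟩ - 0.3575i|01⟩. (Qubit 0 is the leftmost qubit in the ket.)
-0.9339|00⟩ - 0.3575i|11⟩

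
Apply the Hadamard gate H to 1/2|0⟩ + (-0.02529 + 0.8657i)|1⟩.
(0.3357 + 0.6121i)|0⟩ + (0.3714 - 0.6121i)|1⟩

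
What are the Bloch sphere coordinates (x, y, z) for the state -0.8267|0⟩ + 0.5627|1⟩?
(-0.9304, 0, 0.3668)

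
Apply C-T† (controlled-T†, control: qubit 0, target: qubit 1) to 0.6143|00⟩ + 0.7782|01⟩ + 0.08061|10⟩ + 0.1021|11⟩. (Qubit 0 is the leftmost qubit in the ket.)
0.6143|00⟩ + 0.7782|01⟩ + 0.08061|10⟩ + (0.0722 - 0.0722i)|11⟩

C-T† leaves the control-|0⟩ kets |00⟩, |01⟩ unchanged and applies T† to qubit 1 on the control-|1⟩ pair (|10⟩, |11⟩).
T† = [[1, 0], [0, (1/√2 - (1/√2)i)]].
With a = amp(|10⟩) = 0.08061 and b = amp(|11⟩) = 0.1021:
new amp(|10⟩) = (1)·a = 0.08061
new amp(|11⟩) = (1/√2 - (1/√2)i)·b = (0.0722 - 0.0722i)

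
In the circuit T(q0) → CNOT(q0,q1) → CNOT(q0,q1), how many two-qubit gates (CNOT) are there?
2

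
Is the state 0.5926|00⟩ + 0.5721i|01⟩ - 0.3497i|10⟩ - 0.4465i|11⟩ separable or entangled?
Entangled

Writing the state as a|00⟩ + b|01⟩ + c|10⟩ + d|11⟩, it is a product state iff ad − bc = 0.
Here (a, b, c, d) = (0.5926, 0.5721i, -0.3497i, -0.4465i): ad − bc = (0.5926)(-0.4465i) − (0.5721i)(-0.3497i) = (-0.2001 - 0.2646i) ≠ 0, so the state is entangled.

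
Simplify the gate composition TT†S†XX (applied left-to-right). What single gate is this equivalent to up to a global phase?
S†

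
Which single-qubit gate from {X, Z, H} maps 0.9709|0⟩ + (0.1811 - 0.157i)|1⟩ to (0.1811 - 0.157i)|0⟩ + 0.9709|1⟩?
X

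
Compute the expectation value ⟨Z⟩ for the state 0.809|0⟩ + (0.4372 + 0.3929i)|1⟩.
0.309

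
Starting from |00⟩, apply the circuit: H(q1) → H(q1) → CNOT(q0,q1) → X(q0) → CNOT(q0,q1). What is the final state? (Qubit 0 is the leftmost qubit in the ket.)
|11⟩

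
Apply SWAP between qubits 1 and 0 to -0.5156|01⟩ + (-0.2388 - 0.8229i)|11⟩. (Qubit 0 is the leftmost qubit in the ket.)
-0.5156|10⟩ + (-0.2388 - 0.8229i)|11⟩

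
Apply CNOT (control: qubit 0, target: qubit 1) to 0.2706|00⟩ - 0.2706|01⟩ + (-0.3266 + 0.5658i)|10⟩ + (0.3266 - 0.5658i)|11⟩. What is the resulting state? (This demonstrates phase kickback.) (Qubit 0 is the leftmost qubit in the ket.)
0.2706|00⟩ - 0.2706|01⟩ + (0.3266 - 0.5658i)|10⟩ + (-0.3266 + 0.5658i)|11⟩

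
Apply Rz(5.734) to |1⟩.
(-0.9625 + 0.2712i)|1⟩

Rz(5.734) = [[e^(−iθ/2), 0], [0, e^(iθ/2)]] with e^(±iθ/2) = cos(θ/2) ± i·sin(θ/2); θ = 5.734, cos(θ/2) ≈ -0.962536, sin(θ/2) ≈ 0.271155.
With a = amp(|0⟩) = 0 and b = amp(|1⟩) = 1:
new amp(|0⟩) = (-0.962536 - 0.271155i)·a = 0
new amp(|1⟩) = (-0.962536 + 0.271155i)·b = (-0.9625 + 0.2712i)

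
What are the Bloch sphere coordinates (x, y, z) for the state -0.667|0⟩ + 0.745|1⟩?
(-0.9938, 0, -0.1101)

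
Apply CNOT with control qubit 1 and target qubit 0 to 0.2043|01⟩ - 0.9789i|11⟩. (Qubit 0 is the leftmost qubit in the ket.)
-0.9789i|01⟩ + 0.2043|11⟩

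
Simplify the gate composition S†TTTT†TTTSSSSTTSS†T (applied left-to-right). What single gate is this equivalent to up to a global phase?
S†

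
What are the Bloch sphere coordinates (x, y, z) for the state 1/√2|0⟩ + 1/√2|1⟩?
(1, 0, 0)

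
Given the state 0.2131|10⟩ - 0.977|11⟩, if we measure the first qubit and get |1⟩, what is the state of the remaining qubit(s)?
0.2131|0⟩ - 0.977|1⟩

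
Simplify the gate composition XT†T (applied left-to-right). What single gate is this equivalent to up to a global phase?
X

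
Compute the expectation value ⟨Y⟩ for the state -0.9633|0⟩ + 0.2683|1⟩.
0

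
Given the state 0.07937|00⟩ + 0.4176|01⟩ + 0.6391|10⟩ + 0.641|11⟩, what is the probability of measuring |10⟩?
0.4084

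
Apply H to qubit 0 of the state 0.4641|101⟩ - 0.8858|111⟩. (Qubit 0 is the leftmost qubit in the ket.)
0.3282|001⟩ - 0.6264|011⟩ - 0.3282|101⟩ + 0.6264|111⟩

H on qubit 0 mixes each pair of kets that differ only in qubit 0: amplitudes (a, b) of (|…0…⟩, |…1…⟩) become ((a + b)/√2, (a − b)/√2). Kets absent from the input have amplitude 0.
(|001⟩, |101⟩): (a, b) = (0, 0.4641) → (0.3282, -0.3282)
(|011⟩, |111⟩): (a, b) = (0, -0.8858) → (-0.6264, 0.6264)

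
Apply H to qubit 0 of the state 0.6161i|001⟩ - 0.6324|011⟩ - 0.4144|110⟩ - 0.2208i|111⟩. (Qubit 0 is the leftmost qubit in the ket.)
0.4356i|001⟩ - 0.293|010⟩ + (-0.4472 - 0.1561i)|011⟩ + 0.4356i|101⟩ + 0.293|110⟩ + (-0.4472 + 0.1561i)|111⟩

H on qubit 0 mixes each pair of kets that differ only in qubit 0: amplitudes (a, b) of (|…0…⟩, |…1…⟩) become ((a + b)/√2, (a − b)/√2). Kets absent from the input have amplitude 0.
(|001⟩, |101⟩): (a, b) = (0.6161i, 0) → (0.4356i, 0.4356i)
(|010⟩, |110⟩): (a, b) = (0, -0.4144) → (-0.293, 0.293)
(|011⟩, |111⟩): (a, b) = (-0.6324, -0.2208i) → ((-0.4472 - 0.1561i), (-0.4472 + 0.1561i))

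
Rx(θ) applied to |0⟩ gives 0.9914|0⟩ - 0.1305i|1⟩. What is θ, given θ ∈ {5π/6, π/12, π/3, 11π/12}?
π/12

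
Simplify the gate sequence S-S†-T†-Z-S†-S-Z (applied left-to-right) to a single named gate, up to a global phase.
T†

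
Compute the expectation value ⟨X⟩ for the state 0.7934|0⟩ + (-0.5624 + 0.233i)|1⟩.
-0.8924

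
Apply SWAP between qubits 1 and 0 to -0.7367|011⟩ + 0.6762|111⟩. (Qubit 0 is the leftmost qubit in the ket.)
-0.7367|101⟩ + 0.6762|111⟩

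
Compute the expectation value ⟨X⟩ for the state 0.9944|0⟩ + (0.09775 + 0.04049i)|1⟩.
0.1944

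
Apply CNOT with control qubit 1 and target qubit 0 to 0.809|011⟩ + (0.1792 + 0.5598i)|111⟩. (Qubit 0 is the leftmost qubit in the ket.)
(0.1792 + 0.5598i)|011⟩ + 0.809|111⟩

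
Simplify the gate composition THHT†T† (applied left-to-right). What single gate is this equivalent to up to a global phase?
T†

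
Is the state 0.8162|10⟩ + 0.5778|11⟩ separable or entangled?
Separable

Writing the state as a|00⟩ + b|01⟩ + c|10⟩ + d|11⟩, it is a product state iff ad − bc = 0.
Here (a, b, c, d) = (0, 0, 0.8162, 0.5778): ad − bc = (0)(0.5778) − (0)(0.8162) = 0, so the state is separable.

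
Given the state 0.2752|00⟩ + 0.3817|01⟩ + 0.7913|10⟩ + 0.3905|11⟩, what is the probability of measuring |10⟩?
0.6262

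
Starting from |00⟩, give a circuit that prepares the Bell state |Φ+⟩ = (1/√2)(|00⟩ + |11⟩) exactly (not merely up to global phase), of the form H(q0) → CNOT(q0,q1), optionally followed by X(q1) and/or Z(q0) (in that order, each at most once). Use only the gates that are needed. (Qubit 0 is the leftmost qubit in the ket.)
H(q0) → CNOT(q0,q1)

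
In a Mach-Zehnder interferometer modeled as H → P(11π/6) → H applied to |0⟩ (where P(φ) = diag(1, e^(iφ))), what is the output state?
(0.933 - 0.25i)|0⟩ + (0.06699 + 0.25i)|1⟩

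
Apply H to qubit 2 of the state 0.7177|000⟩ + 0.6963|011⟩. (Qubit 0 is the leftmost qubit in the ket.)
0.5075|000⟩ + 0.5075|001⟩ + 0.4924|010⟩ - 0.4924|011⟩

H on qubit 2 mixes each pair of kets that differ only in qubit 2: amplitudes (a, b) of (|…0…⟩, |…1…⟩) become ((a + b)/√2, (a − b)/√2). Kets absent from the input have amplitude 0.
(|000⟩, |001⟩): (a, b) = (0.7177, 0) → (0.5075, 0.5075)
(|010⟩, |011⟩): (a, b) = (0, 0.6963) → (0.4924, -0.4924)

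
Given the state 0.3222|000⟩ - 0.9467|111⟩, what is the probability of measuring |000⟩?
0.1038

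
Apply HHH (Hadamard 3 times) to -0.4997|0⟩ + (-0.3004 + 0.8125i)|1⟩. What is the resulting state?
(-0.5658 + 0.5745i)|0⟩ + (-0.1409 - 0.5745i)|1⟩

H² = I, so H^3 = H: a single Hadamard. With (a, b) = (-0.4997, (-0.3004 + 0.8125i)), H gives ((a + b)/√2, (a − b)/√2) = ((-0.5658 + 0.5745i), (-0.1409 - 0.5745i)).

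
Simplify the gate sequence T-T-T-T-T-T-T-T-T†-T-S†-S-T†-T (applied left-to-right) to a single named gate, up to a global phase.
I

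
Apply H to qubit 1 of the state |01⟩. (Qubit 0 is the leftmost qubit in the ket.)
1/√2|00⟩ - 1/√2|01⟩

H on qubit 1 mixes each pair of kets that differ only in qubit 1: amplitudes (a, b) of (|…0…⟩, |…1…⟩) become ((a + b)/√2, (a − b)/√2). Kets absent from the input have amplitude 0.
(|00⟩, |01⟩): (a, b) = (0, 1) → (1/√2, -1/√2)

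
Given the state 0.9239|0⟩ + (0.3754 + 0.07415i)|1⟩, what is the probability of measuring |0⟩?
0.8536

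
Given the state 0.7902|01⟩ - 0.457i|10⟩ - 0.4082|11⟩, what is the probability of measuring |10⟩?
0.2088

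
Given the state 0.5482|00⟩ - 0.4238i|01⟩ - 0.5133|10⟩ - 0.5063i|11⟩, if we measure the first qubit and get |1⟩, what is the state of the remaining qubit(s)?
-0.7119|0⟩ - 0.7022i|1⟩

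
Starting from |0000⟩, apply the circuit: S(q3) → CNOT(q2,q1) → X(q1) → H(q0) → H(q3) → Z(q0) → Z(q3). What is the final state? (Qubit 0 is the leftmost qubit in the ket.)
1/2|0100⟩ - 1/2|0101⟩ - 1/2|1100⟩ + 1/2|1101⟩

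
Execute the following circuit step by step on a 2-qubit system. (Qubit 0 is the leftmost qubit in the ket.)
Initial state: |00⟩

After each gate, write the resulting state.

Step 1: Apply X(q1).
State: |01⟩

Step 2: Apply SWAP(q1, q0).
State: |10⟩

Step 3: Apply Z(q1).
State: |10⟩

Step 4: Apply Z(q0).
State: -|10⟩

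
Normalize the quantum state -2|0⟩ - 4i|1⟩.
-1/√5|0⟩ - 0.8944i|1⟩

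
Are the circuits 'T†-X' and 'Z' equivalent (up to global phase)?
No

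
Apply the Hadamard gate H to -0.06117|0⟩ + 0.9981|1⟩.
0.6625|0⟩ - 0.749|1⟩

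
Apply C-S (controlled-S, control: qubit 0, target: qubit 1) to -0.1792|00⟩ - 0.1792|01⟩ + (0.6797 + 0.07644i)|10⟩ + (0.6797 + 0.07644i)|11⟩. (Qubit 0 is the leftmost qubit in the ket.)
-0.1792|00⟩ - 0.1792|01⟩ + (0.6797 + 0.07644i)|10⟩ + (-0.07644 + 0.6797i)|11⟩

C-S leaves the control-|0⟩ kets |00⟩, |01⟩ unchanged and applies S to qubit 1 on the control-|1⟩ pair (|10⟩, |11⟩).
S = [[1, 0], [0, i]].
With a = amp(|10⟩) = (0.6797 + 0.07644i) and b = amp(|11⟩) = (0.6797 + 0.07644i):
new amp(|10⟩) = (1)·a = (0.6797 + 0.07644i)
new amp(|11⟩) = (i)·b = (-0.07644 + 0.6797i)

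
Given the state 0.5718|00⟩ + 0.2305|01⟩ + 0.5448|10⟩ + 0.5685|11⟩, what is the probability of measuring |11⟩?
0.3232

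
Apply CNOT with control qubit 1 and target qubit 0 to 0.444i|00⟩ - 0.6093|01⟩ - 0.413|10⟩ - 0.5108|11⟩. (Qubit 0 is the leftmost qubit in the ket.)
0.444i|00⟩ - 0.5108|01⟩ - 0.413|10⟩ - 0.6093|11⟩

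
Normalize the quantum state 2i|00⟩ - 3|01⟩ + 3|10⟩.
0.4264i|00⟩ - 0.6396|01⟩ + 0.6396|10⟩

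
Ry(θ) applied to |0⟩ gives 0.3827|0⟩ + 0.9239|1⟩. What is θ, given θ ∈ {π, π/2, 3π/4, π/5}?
3π/4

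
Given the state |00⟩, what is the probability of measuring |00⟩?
1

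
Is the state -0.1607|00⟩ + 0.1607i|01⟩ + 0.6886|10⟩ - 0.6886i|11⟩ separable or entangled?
Separable

Writing the state as a|00⟩ + b|01⟩ + c|10⟩ + d|11⟩, it is a product state iff ad − bc = 0.
Here (a, b, c, d) = (-0.1607, 0.1607i, 0.6886, -0.6886i): ad − bc = (-0.1607)(-0.6886i) − (0.1607i)(0.6886) = 0, so the state is separable.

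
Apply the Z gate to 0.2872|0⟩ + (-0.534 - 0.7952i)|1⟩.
0.2872|0⟩ + (0.534 + 0.7952i)|1⟩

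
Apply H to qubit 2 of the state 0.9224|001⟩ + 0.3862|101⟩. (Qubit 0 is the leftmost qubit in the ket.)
0.6522|000⟩ - 0.6522|001⟩ + 0.2731|100⟩ - 0.2731|101⟩

H on qubit 2 mixes each pair of kets that differ only in qubit 2: amplitudes (a, b) of (|…0…⟩, |…1…⟩) become ((a + b)/√2, (a − b)/√2). Kets absent from the input have amplitude 0.
(|000⟩, |001⟩): (a, b) = (0, 0.9224) → (0.6522, -0.6522)
(|100⟩, |101⟩): (a, b) = (0, 0.3862) → (0.2731, -0.2731)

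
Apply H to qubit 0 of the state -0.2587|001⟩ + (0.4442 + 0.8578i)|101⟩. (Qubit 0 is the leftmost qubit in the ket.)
(0.1312 + 0.6066i)|001⟩ + (-0.497 - 0.6066i)|101⟩

H on qubit 0 mixes each pair of kets that differ only in qubit 0: amplitudes (a, b) of (|…0…⟩, |…1…⟩) become ((a + b)/√2, (a − b)/√2). Kets absent from the input have amplitude 0.
(|001⟩, |101⟩): (a, b) = (-0.2587, (0.4442 + 0.8578i)) → ((0.1312 + 0.6066i), (-0.497 - 0.6066i))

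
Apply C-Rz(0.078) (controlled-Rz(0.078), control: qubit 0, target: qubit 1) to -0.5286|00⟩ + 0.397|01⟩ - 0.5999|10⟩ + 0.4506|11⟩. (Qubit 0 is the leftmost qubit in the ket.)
-0.5286|00⟩ + 0.397|01⟩ + (-0.5994 + 0.02339i)|10⟩ + (0.4503 + 0.01757i)|11⟩

C-Rz(0.078) leaves the control-|0⟩ kets |00⟩, |01⟩ unchanged and applies Rz(0.078) to qubit 1 on the control-|1⟩ pair (|10⟩, |11⟩).
Rz(0.078) = [[e^(−iθ/2), 0], [0, e^(iθ/2)]] with e^(±iθ/2) = cos(θ/2) ± i·sin(θ/2); θ = 0.078, cos(θ/2) ≈ 0.99924, sin(θ/2) ≈ 0.0389901.
With a = amp(|10⟩) = -0.5999 and b = amp(|11⟩) = 0.4506:
new amp(|10⟩) = (0.99924 - 0.0389901i)·a = (-0.5994 + 0.02339i)
new amp(|11⟩) = (0.99924 + 0.0389901i)·b = (0.4503 + 0.01757i)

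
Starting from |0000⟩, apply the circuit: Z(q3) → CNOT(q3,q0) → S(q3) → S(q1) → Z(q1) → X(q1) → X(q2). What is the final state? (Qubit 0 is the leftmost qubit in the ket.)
|0110⟩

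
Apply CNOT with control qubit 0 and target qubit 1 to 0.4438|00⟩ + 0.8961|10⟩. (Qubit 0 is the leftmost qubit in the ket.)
0.4438|00⟩ + 0.8961|11⟩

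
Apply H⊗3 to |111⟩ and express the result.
1/√8|000⟩ - 1/√8|001⟩ - 1/√8|010⟩ + 1/√8|011⟩ - 1/√8|100⟩ + 1/√8|101⟩ + 1/√8|110⟩ - 1/√8|111⟩

H⊗3 gives amp(|y⟩) = (1/2√2) Σ_x (−1)^(x·y) amp(|x⟩), where x·y is the number of positions in which both x and y have a 1.
|000⟩: (1)/(2√2) = 1/√8
|001⟩: (-1)/(2√2) = -1/√8
|010⟩: (-1)/(2√2) = -1/√8
|011⟩: (1)/(2√2) = 1/√8
|100⟩: (-1)/(2√2) = -1/√8
|101⟩: (1)/(2√2) = 1/√8
|110⟩: (1)/(2√2) = 1/√8
|111⟩: (-1)/(2√2) = -1/√8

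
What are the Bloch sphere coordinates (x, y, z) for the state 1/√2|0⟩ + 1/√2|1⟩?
(1, 0, 0)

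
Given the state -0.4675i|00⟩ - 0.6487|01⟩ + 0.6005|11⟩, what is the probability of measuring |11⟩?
0.3606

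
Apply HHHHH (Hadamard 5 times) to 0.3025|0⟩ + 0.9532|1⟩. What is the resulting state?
0.8879|0⟩ - 0.4601|1⟩

H² = I, so H^5 = H: a single Hadamard. With (a, b) = (0.3025, 0.9532), H gives ((a + b)/√2, (a − b)/√2) = (0.8879, -0.4601).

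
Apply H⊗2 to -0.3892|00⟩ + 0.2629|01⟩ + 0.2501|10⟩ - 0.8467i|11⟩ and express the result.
(0.0619 - 0.4234i)|00⟩ + (-0.201 + 0.4234i)|01⟩ + (-0.1882 + 0.4234i)|10⟩ + (-0.4511 - 0.4234i)|11⟩

H⊗2 gives amp(|y⟩) = (1/2) Σ_x (−1)^(x·y) amp(|x⟩), where x·y is the number of positions in which both x and y have a 1.
|00⟩: (-0.3892 + 0.2629 + 0.2501 - 0.8467i)/2 = (0.0619 - 0.4234i)
|01⟩: (-0.3892 - 0.2629 + 0.2501 + 0.8467i)/2 = (-0.201 + 0.4234i)
|10⟩: (-0.3892 + 0.2629 - 0.2501 + 0.8467i)/2 = (-0.1882 + 0.4234i)
|11⟩: (-0.3892 - 0.2629 - 0.2501 - 0.8467i)/2 = (-0.4511 - 0.4234i)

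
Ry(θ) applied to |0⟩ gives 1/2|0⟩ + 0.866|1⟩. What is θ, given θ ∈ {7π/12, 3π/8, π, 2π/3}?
2π/3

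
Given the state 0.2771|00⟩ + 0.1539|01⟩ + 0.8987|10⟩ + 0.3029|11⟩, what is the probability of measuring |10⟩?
0.8077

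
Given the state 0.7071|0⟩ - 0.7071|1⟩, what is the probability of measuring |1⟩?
0.5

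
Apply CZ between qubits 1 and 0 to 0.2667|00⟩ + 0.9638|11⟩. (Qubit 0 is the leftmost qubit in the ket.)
0.2667|00⟩ - 0.9638|11⟩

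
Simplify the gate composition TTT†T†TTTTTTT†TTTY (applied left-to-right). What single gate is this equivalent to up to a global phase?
Y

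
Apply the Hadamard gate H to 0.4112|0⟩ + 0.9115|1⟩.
0.9353|0⟩ - 0.3538|1⟩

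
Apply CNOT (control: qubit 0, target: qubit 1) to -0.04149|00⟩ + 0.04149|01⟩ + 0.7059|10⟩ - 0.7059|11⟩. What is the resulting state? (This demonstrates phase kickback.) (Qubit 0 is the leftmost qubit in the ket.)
-0.04149|00⟩ + 0.04149|01⟩ - 0.7059|10⟩ + 0.7059|11⟩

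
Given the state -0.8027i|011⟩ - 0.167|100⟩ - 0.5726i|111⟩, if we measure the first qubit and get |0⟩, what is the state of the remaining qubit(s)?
-i|11⟩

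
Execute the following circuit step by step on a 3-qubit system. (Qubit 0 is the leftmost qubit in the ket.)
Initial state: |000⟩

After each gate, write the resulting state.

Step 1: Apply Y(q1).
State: i|010⟩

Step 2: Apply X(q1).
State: i|000⟩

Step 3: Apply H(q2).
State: (1/√2)i|000⟩ + (1/√2)i|001⟩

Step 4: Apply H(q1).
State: (1/2)i|000⟩ + (1/2)i|001⟩ + (1/2)i|010⟩ + (1/2)i|011⟩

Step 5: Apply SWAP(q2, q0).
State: (1/2)i|000⟩ + (1/2)i|010⟩ + (1/2)i|100⟩ + (1/2)i|110⟩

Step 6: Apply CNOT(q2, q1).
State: (1/2)i|000⟩ + (1/2)i|010⟩ + (1/2)i|100⟩ + (1/2)i|110⟩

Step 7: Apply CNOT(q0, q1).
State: (1/2)i|000⟩ + (1/2)i|010⟩ + (1/2)i|100⟩ + (1/2)i|110⟩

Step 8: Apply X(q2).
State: (1/2)i|001⟩ + (1/2)i|011⟩ + (1/2)i|101⟩ + (1/2)i|111⟩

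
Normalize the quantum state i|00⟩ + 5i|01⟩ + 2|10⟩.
0.1826i|00⟩ + 0.9129i|01⟩ + 0.3651|10⟩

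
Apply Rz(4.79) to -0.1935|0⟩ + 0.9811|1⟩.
(0.142 + 0.1314i)|0⟩ + (-0.7201 + 0.6663i)|1⟩

Rz(4.79) = [[e^(−iθ/2), 0], [0, e^(iθ/2)]] with e^(±iθ/2) = cos(θ/2) ± i·sin(θ/2); θ = 4.79, cos(θ/2) ≈ -0.734007, sin(θ/2) ≈ 0.679142.
With a = amp(|0⟩) = -0.1935 and b = amp(|1⟩) = 0.9811:
new amp(|0⟩) = (-0.734007 - 0.679142i)·a = (0.142 + 0.1314i)
new amp(|1⟩) = (-0.734007 + 0.679142i)·b = (-0.7201 + 0.6663i)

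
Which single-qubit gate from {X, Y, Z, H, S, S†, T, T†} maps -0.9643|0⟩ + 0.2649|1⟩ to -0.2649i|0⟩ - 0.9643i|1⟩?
Y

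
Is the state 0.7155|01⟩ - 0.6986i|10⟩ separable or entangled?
Entangled

Writing the state as a|00⟩ + b|01⟩ + c|10⟩ + d|11⟩, it is a product state iff ad − bc = 0.
Here (a, b, c, d) = (0, 0.7155, -0.6986i, 0): ad − bc = (0)(0) − (0.7155)(-0.6986i) = 0.4998i ≠ 0, so the state is entangled.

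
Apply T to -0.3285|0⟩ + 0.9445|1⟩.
-0.3285|0⟩ + (0.6679 + 0.6679i)|1⟩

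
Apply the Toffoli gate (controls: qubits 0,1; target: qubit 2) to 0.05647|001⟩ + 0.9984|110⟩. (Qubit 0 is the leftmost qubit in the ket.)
0.05647|001⟩ + 0.9984|111⟩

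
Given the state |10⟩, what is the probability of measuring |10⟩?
1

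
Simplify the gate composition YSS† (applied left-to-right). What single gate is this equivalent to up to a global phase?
Y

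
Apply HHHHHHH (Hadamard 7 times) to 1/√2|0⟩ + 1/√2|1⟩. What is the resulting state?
|0⟩

H² = I, so H^7 = H: a single Hadamard. With (a, b) = (1/√2, 1/√2), H gives ((a + b)/√2, (a − b)/√2) = (1, 0).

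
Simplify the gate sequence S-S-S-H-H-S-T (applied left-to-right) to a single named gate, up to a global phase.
T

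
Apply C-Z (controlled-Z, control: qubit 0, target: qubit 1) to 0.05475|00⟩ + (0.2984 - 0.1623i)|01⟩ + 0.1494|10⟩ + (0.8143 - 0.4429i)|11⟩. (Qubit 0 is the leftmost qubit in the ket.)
0.05475|00⟩ + (0.2984 - 0.1623i)|01⟩ + 0.1494|10⟩ + (-0.8143 + 0.4429i)|11⟩

C-Z leaves the control-|0⟩ kets |00⟩, |01⟩ unchanged and applies Z to qubit 1 on the control-|1⟩ pair (|10⟩, |11⟩).
Z = [[1, 0], [0, -1]].
With a = amp(|10⟩) = 0.1494 and b = amp(|11⟩) = (0.8143 - 0.4429i):
new amp(|10⟩) = (1)·a = 0.1494
new amp(|11⟩) = (-1)·b = (-0.8143 + 0.4429i)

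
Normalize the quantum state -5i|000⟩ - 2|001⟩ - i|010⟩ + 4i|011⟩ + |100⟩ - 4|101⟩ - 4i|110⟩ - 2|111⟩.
-0.5488i|000⟩ - 0.2195|001⟩ - 0.1098i|010⟩ + 0.4391i|011⟩ + 0.1098|100⟩ - 0.4391|101⟩ - 0.4391i|110⟩ - 0.2195|111⟩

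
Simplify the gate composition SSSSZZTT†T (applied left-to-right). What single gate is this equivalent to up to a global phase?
T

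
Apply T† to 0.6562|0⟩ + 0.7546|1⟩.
0.6562|0⟩ + (0.5336 - 0.5336i)|1⟩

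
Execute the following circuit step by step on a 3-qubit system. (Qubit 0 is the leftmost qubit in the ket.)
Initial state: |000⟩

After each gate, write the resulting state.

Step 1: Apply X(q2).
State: |001⟩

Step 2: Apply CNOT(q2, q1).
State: |011⟩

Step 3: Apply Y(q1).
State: -i|001⟩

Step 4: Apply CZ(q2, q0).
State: -i|001⟩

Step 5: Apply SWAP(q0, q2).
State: -i|100⟩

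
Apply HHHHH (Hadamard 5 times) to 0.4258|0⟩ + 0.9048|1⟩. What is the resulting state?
0.9409|0⟩ - 0.3387|1⟩

H² = I, so H^5 = H: a single Hadamard. With (a, b) = (0.4258, 0.9048), H gives ((a + b)/√2, (a − b)/√2) = (0.9409, -0.3387).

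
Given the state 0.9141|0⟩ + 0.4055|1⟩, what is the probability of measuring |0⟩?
0.8356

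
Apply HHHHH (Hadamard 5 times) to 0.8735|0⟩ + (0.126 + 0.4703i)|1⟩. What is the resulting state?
(0.7068 + 0.3326i)|0⟩ + (0.5286 - 0.3326i)|1⟩

H² = I, so H^5 = H: a single Hadamard. With (a, b) = (0.8735, (0.126 + 0.4703i)), H gives ((a + b)/√2, (a − b)/√2) = ((0.7068 + 0.3326i), (0.5286 - 0.3326i)).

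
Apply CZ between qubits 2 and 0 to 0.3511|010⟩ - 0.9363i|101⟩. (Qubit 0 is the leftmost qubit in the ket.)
0.3511|010⟩ + 0.9363i|101⟩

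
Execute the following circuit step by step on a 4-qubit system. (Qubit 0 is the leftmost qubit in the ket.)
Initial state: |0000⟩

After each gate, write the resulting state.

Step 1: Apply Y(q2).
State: i|0010⟩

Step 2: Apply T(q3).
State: i|0010⟩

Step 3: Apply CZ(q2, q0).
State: i|0010⟩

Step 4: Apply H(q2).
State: (1/√2)i|0000⟩ - (1/√2)i|0010⟩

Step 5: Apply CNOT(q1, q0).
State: (1/√2)i|0000⟩ - (1/√2)i|0010⟩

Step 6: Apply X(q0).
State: (1/√2)i|1000⟩ - (1/√2)i|1010⟩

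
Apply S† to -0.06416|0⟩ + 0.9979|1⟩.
-0.06416|0⟩ - 0.9979i|1⟩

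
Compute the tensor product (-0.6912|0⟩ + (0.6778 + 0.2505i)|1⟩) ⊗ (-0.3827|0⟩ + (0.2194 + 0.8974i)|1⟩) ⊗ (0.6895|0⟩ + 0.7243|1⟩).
0.1824|000⟩ + 0.1916|001⟩ + (-0.1046 - 0.4277i)|010⟩ + (-0.1098 - 0.4493i)|011⟩ + (-0.1789 - 0.0661i)|100⟩ + (-0.1879 - 0.06944i)|101⟩ + (-0.05246 + 0.4573i)|110⟩ + (-0.05511 + 0.4804i)|111⟩

amp(|b₁b₂…⟩) = product of the factor amplitudes for bits b₁, b₂, …; only kets whose every factor amplitude is nonzero survive.
|000⟩: (-0.6912)(-0.3827)(0.6895) = 0.1824
|001⟩: (-0.6912)(-0.3827)(0.7243) = 0.1916
|010⟩: (-0.6912)(0.2194 + 0.8974i)(0.6895) = (-0.1046 - 0.4277i)
|011⟩: (-0.6912)(0.2194 + 0.8974i)(0.7243) = (-0.1098 - 0.4493i)
|100⟩: (0.6778 + 0.2505i)(-0.3827)(0.6895) = (-0.1789 - 0.0661i)
|101⟩: (0.6778 + 0.2505i)(-0.3827)(0.7243) = (-0.1879 - 0.06944i)
|110⟩: (0.6778 + 0.2505i)(0.2194 + 0.8974i)(0.6895) = (-0.05246 + 0.4573i)
|111⟩: (0.6778 + 0.2505i)(0.2194 + 0.8974i)(0.7243) = (-0.05511 + 0.4804i)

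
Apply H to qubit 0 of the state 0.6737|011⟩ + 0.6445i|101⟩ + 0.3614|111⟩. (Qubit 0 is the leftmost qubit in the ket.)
0.4557i|001⟩ + 0.7319|011⟩ - 0.4557i|101⟩ + 0.2208|111⟩

H on qubit 0 mixes each pair of kets that differ only in qubit 0: amplitudes (a, b) of (|…0…⟩, |…1…⟩) become ((a + b)/√2, (a − b)/√2). Kets absent from the input have amplitude 0.
(|001⟩, |101⟩): (a, b) = (0, 0.6445i) → (0.4557i, -0.4557i)
(|011⟩, |111⟩): (a, b) = (0.6737, 0.3614) → (0.7319, 0.2208)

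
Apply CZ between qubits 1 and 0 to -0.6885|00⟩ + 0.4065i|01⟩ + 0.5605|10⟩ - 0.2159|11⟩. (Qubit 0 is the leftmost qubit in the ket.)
-0.6885|00⟩ + 0.4065i|01⟩ + 0.5605|10⟩ + 0.2159|11⟩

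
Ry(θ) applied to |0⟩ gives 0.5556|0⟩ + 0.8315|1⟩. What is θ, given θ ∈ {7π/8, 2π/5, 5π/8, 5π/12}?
5π/8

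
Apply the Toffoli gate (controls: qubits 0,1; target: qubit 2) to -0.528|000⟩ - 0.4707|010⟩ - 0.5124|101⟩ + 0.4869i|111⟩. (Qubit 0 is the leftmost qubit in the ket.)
-0.528|000⟩ - 0.4707|010⟩ - 0.5124|101⟩ + 0.4869i|110⟩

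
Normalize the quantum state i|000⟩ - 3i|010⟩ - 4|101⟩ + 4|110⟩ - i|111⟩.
0.1525i|000⟩ - 0.4575i|010⟩ - 0.61|101⟩ + 0.61|110⟩ - 0.1525i|111⟩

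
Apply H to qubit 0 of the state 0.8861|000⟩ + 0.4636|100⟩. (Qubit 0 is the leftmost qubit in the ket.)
0.9544|000⟩ + 0.2988|100⟩

H on qubit 0 mixes each pair of kets that differ only in qubit 0: amplitudes (a, b) of (|…0…⟩, |…1…⟩) become ((a + b)/√2, (a − b)/√2). Kets absent from the input have amplitude 0.
(|000⟩, |100⟩): (a, b) = (0.8861, 0.4636) → (0.9544, 0.2988)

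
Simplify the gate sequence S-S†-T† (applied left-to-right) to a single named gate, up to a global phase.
T†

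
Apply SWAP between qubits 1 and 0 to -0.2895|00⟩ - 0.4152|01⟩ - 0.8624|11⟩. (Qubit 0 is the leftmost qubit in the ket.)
-0.2895|00⟩ - 0.4152|10⟩ - 0.8624|11⟩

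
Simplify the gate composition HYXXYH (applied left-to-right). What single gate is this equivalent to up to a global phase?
I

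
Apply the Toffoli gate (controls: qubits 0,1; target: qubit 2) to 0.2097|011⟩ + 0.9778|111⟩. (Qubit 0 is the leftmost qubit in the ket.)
0.2097|011⟩ + 0.9778|110⟩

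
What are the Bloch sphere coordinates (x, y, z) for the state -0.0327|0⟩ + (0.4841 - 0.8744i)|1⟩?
(-0.03166, 0.05719, -0.9979)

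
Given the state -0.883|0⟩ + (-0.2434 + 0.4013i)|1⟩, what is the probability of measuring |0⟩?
0.7797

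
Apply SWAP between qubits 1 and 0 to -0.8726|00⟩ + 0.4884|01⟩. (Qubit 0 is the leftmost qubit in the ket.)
-0.8726|00⟩ + 0.4884|10⟩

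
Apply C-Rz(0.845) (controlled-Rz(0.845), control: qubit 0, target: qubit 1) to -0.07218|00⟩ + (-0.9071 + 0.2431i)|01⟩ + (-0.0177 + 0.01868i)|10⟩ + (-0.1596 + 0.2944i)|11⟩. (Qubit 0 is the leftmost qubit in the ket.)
-0.07218|00⟩ + (-0.9071 + 0.2431i)|01⟩ + (-0.008484 + 0.0243i)|10⟩ + (-0.2663 + 0.2031i)|11⟩

C-Rz(0.845) leaves the control-|0⟩ kets |00⟩, |01⟩ unchanged and applies Rz(0.845) to qubit 1 on the control-|1⟩ pair (|10⟩, |11⟩).
Rz(0.845) = [[e^(−iθ/2), 0], [0, e^(iθ/2)]] with e^(±iθ/2) = cos(θ/2) ± i·sin(θ/2); θ = 0.845, cos(θ/2) ≈ 0.912067, sin(θ/2) ≈ 0.410042.
With a = amp(|10⟩) = (-0.0177 + 0.01868i) and b = amp(|11⟩) = (-0.1596 + 0.2944i):
new amp(|10⟩) = (0.912067 - 0.410042i)·a = (-0.008484 + 0.0243i)
new amp(|11⟩) = (0.912067 + 0.410042i)·b = (-0.2663 + 0.2031i)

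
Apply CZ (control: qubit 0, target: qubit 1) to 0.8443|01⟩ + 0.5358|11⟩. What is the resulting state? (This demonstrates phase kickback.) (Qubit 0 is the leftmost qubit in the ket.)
0.8443|01⟩ - 0.5358|11⟩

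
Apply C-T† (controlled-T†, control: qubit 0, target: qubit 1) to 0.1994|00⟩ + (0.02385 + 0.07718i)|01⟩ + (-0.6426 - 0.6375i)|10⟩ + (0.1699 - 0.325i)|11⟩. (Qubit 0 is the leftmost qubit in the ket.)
0.1994|00⟩ + (0.02385 + 0.07718i)|01⟩ + (-0.6426 - 0.6375i)|10⟩ + (-0.1097 - 0.3499i)|11⟩

C-T† leaves the control-|0⟩ kets |00⟩, |01⟩ unchanged and applies T† to qubit 1 on the control-|1⟩ pair (|10⟩, |11⟩).
T† = [[1, 0], [0, (1/√2 - (1/√2)i)]].
With a = amp(|10⟩) = (-0.6426 - 0.6375i) and b = amp(|11⟩) = (0.1699 - 0.325i):
new amp(|10⟩) = (1)·a = (-0.6426 - 0.6375i)
new amp(|11⟩) = (1/√2 - (1/√2)i)·b = (-0.1097 - 0.3499i)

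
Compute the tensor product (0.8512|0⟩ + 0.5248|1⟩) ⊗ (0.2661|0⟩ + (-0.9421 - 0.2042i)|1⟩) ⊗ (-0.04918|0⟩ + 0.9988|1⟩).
-0.01114|000⟩ + 0.2262|001⟩ + (0.03944 + 0.008548i)|010⟩ + (-0.801 - 0.1736i)|011⟩ - 0.006868|100⟩ + 0.1395|101⟩ + (0.02432 + 0.00527i)|110⟩ + (-0.4938 - 0.107i)|111⟩

amp(|b₁b₂…⟩) = product of the factor amplitudes for bits b₁, b₂, …; only kets whose every factor amplitude is nonzero survive.
|000⟩: (0.8512)(0.2661)(-0.04918) = -0.01114
|001⟩: (0.8512)(0.2661)(0.9988) = 0.2262
|010⟩: (0.8512)(-0.9421 - 0.2042i)(-0.04918) = (0.03944 + 0.008548i)
|011⟩: (0.8512)(-0.9421 - 0.2042i)(0.9988) = (-0.801 - 0.1736i)
|100⟩: (0.5248)(0.2661)(-0.04918) = -0.006868
|101⟩: (0.5248)(0.2661)(0.9988) = 0.1395
|110⟩: (0.5248)(-0.9421 - 0.2042i)(-0.04918) = (0.02432 + 0.00527i)
|111⟩: (0.5248)(-0.9421 - 0.2042i)(0.9988) = (-0.4938 - 0.107i)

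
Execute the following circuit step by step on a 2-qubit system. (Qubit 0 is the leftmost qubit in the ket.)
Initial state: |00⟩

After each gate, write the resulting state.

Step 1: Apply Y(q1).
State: i|01⟩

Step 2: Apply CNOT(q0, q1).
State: i|01⟩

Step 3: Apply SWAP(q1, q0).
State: i|10⟩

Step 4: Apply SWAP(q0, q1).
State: i|01⟩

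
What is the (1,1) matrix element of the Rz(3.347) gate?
(-0.1025 + 0.9947i)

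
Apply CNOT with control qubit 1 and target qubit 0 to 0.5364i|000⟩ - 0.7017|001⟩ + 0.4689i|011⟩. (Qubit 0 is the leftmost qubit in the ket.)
0.5364i|000⟩ - 0.7017|001⟩ + 0.4689i|111⟩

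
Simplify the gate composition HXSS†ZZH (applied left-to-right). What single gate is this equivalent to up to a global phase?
Z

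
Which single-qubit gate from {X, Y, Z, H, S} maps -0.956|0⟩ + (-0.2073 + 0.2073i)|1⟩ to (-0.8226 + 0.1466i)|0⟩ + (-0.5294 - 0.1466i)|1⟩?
H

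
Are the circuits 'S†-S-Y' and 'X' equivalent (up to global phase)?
No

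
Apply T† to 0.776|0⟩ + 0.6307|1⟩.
0.776|0⟩ + (0.446 - 0.446i)|1⟩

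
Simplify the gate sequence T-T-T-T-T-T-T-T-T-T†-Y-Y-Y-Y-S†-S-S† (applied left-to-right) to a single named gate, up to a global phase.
S†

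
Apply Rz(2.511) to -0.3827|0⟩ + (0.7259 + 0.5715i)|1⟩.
(-0.1187 + 0.3638i)|0⟩ + (-0.3182 + 0.8673i)|1⟩

Rz(2.511) = [[e^(−iθ/2), 0], [0, e^(iθ/2)]] with e^(±iθ/2) = cos(θ/2) ± i·sin(θ/2); θ = 2.511, cos(θ/2) ≈ 0.310098, sin(θ/2) ≈ 0.950705.
With a = amp(|0⟩) = -0.3827 and b = amp(|1⟩) = (0.7259 + 0.5715i):
new amp(|0⟩) = (0.310098 - 0.950705i)·a = (-0.1187 + 0.3638i)
new amp(|1⟩) = (0.310098 + 0.950705i)·b = (-0.3182 + 0.8673i)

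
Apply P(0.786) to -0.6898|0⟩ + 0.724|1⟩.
-0.6898|0⟩ + (0.5116 + 0.5123i)|1⟩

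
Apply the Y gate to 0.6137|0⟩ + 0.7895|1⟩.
-0.7895i|0⟩ + 0.6137i|1⟩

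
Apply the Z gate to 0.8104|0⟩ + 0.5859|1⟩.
0.8104|0⟩ - 0.5859|1⟩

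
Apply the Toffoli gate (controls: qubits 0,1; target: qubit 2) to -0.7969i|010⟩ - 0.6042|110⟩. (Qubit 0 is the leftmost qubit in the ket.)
-0.7969i|010⟩ - 0.6042|111⟩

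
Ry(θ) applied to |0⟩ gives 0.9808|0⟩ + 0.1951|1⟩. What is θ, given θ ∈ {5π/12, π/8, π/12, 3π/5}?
π/8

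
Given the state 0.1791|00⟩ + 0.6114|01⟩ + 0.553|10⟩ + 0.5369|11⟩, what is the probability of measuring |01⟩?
0.3738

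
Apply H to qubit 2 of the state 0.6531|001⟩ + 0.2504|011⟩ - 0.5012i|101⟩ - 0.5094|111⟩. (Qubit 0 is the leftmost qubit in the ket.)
0.4618|000⟩ - 0.4618|001⟩ + 0.1771|010⟩ - 0.1771|011⟩ - 0.3544i|100⟩ + 0.3544i|101⟩ - 0.3602|110⟩ + 0.3602|111⟩

H on qubit 2 mixes each pair of kets that differ only in qubit 2: amplitudes (a, b) of (|…0…⟩, |…1…⟩) become ((a + b)/√2, (a − b)/√2). Kets absent from the input have amplitude 0.
(|000⟩, |001⟩): (a, b) = (0, 0.6531) → (0.4618, -0.4618)
(|010⟩, |011⟩): (a, b) = (0, 0.2504) → (0.1771, -0.1771)
(|100⟩, |101⟩): (a, b) = (0, -0.5012i) → (-0.3544i, 0.3544i)
(|110⟩, |111⟩): (a, b) = (0, -0.5094) → (-0.3602, 0.3602)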